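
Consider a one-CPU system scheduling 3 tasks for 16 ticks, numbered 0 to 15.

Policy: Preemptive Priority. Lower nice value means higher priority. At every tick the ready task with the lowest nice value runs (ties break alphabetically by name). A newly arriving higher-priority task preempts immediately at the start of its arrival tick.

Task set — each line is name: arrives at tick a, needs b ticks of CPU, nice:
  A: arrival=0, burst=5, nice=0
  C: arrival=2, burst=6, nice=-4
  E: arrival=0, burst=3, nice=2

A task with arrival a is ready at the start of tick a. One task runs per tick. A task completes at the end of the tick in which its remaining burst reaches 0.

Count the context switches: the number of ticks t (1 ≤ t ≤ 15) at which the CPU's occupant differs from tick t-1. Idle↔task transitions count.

context switches = 4

t=0: ready={A,E} → run A
t=1: ready={A,E} → run A
t=2: ready={A,C,E} → run C
t=3: ready={A,C,E} → run C
t=4: ready={A,C,E} → run C
t=5: ready={A,C,E} → run C
t=6: ready={A,C,E} → run C
t=7: ready={A,C,E} → run C
t=8: ready={A,E} → run A
t=9: ready={A,E} → run A
t=10: ready={A,E} → run A
t=11: ready={E} → run E
t=12: ready={E} → run E
t=13: ready={E} → run E
t=14: (idle)
t=15: (idle)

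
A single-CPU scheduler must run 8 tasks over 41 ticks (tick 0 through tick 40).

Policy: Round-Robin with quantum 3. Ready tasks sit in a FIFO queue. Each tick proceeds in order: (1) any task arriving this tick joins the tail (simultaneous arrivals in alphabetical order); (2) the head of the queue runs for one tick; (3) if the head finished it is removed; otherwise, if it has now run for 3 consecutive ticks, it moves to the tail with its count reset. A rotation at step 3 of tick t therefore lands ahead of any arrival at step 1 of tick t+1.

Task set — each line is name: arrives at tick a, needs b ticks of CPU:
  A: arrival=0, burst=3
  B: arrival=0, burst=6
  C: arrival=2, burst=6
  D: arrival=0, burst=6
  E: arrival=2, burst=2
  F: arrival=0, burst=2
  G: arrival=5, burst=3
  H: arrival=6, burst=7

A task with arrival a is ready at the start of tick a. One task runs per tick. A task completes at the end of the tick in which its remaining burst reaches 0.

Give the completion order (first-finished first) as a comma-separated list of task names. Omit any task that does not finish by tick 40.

t=0: queue=[A,B,D,F] q_used=0 → run A
t=1: queue=[A,B,D,F] q_used=1 → run A
t=2: queue=[A,B,D,F,C,E] q_used=2 → run A
t=3: queue=[B,D,F,C,E] q_used=0 → run B
t=4: queue=[B,D,F,C,E] q_used=1 → run B
t=5: queue=[B,D,F,C,E,G] q_used=2 → run B
t=6: queue=[D,F,C,E,G,B,H] q_used=0 → run D
t=7: queue=[D,F,C,E,G,B,H] q_used=1 → run D
t=8: queue=[D,F,C,E,G,B,H] q_used=2 → run D
t=9: queue=[F,C,E,G,B,H,D] q_used=0 → run F
t=10: queue=[F,C,E,G,B,H,D] q_used=1 → run F
t=11: queue=[C,E,G,B,H,D] q_used=0 → run C
t=12: queue=[C,E,G,B,H,D] q_used=1 → run C
t=13: queue=[C,E,G,B,H,D] q_used=2 → run C
t=14: queue=[E,G,B,H,D,C] q_used=0 → run E
t=15: queue=[E,G,B,H,D,C] q_used=1 → run E
t=16: queue=[G,B,H,D,C] q_used=0 → run G
t=17: queue=[G,B,H,D,C] q_used=1 → run G
t=18: queue=[G,B,H,D,C] q_used=2 → run G
t=19: queue=[B,H,D,C] q_used=0 → run B
t=20: queue=[B,H,D,C] q_used=1 → run B
t=21: queue=[B,H,D,C] q_used=2 → run B
t=22: queue=[H,D,C] q_used=0 → run H
t=23: queue=[H,D,C] q_used=1 → run H
t=24: queue=[H,D,C] q_used=2 → run H
t=25: queue=[D,C,H] q_used=0 → run D
t=26: queue=[D,C,H] q_used=1 → run D
t=27: queue=[D,C,H] q_used=2 → run D
t=28: queue=[C,H] q_used=0 → run C
t=29: queue=[C,H] q_used=1 → run C
t=30: queue=[C,H] q_used=2 → run C
t=31: queue=[H] q_used=0 → run H
t=32: queue=[H] q_used=1 → run H
t=33: queue=[H] q_used=2 → run H
t=34: queue=[H] q_used=0 → run H
t=35: (idle)
t=36: (idle)
t=37: (idle)
t=38: (idle)
t=39: (idle)
t=40: (idle)

completion order = A, F, E, G, B, D, C, H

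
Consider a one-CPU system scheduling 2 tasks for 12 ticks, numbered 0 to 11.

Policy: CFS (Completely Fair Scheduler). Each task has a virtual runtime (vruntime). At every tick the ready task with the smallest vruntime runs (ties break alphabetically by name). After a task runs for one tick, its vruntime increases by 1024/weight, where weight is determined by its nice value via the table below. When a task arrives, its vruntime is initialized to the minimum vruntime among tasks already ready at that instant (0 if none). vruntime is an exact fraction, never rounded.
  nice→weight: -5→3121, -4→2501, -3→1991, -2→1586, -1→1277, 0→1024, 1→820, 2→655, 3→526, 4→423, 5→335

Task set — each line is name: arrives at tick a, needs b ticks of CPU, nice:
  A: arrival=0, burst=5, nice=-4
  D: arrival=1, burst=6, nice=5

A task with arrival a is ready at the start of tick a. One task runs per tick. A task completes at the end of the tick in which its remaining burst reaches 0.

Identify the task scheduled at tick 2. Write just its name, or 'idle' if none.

running at tick 2 = D

t=0: vr[A=0] → run A
t=1: vr[A=1024/2501 D=1024/2501] → run A
t=2: vr[A=2048/2501 D=1024/2501] → run D
t=3: vr[A=2048/2501 D=2904064/837835] → run A
t=4: vr[A=3072/2501 D=2904064/837835] → run A
t=5: vr[A=4096/2501 D=2904064/837835] → run A
t=6: vr[D=2904064/837835] → run D
t=7: vr[D=5465088/837835] → run D
t=8: vr[D=8026112/837835] → run D
t=9: vr[D=10587136/837835] → run D
t=10: vr[D=2629632/167567] → run D
t=11: (idle)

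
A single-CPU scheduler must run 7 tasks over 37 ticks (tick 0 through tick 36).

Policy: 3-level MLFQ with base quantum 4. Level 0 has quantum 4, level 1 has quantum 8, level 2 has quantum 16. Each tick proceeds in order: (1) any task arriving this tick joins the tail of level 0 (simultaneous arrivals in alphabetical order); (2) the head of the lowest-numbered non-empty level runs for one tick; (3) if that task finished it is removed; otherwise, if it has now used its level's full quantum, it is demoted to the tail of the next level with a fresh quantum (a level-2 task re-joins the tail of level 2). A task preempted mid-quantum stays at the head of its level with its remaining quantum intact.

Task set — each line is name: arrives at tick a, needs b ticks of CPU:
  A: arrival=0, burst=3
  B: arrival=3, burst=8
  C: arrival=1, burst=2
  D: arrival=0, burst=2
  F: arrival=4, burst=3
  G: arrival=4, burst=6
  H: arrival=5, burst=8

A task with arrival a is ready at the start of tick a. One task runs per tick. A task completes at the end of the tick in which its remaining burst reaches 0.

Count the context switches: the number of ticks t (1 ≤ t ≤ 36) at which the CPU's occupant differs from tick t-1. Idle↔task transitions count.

context switches = 10

t=0: L0/L1/L2 = AD/-/- → run A
t=1: L0/L1/L2 = ADC/-/- → run A
t=2: L0/L1/L2 = ADC/-/- → run A
t=3: L0/L1/L2 = DCB/-/- → run D
t=4: L0/L1/L2 = DCBFG/-/- → run D
t=5: L0/L1/L2 = CBFGH/-/- → run C
t=6: L0/L1/L2 = CBFGH/-/- → run C
t=7: L0/L1/L2 = BFGH/-/- → run B
t=8: L0/L1/L2 = BFGH/-/- → run B
t=9: L0/L1/L2 = BFGH/-/- → run B
t=10: L0/L1/L2 = BFGH/-/- → run B
t=11: L0/L1/L2 = FGH/B/- → run F
t=12: L0/L1/L2 = FGH/B/- → run F
t=13: L0/L1/L2 = FGH/B/- → run F
t=14: L0/L1/L2 = GH/B/- → run G
t=15: L0/L1/L2 = GH/B/- → run G
t=16: L0/L1/L2 = GH/B/- → run G
t=17: L0/L1/L2 = GH/B/- → run G
t=18: L0/L1/L2 = H/BG/- → run H
t=19: L0/L1/L2 = H/BG/- → run H
t=20: L0/L1/L2 = H/BG/- → run H
t=21: L0/L1/L2 = H/BG/- → run H
t=22: L0/L1/L2 = -/BGH/- → run B
t=23: L0/L1/L2 = -/BGH/- → run B
t=24: L0/L1/L2 = -/BGH/- → run B
t=25: L0/L1/L2 = -/BGH/- → run B
t=26: L0/L1/L2 = -/GH/- → run G
t=27: L0/L1/L2 = -/GH/- → run G
t=28: L0/L1/L2 = -/H/- → run H
t=29: L0/L1/L2 = -/H/- → run H
t=30: L0/L1/L2 = -/H/- → run H
t=31: L0/L1/L2 = -/H/- → run H
t=32: (idle)
t=33: (idle)
t=34: (idle)
t=35: (idle)
t=36: (idle)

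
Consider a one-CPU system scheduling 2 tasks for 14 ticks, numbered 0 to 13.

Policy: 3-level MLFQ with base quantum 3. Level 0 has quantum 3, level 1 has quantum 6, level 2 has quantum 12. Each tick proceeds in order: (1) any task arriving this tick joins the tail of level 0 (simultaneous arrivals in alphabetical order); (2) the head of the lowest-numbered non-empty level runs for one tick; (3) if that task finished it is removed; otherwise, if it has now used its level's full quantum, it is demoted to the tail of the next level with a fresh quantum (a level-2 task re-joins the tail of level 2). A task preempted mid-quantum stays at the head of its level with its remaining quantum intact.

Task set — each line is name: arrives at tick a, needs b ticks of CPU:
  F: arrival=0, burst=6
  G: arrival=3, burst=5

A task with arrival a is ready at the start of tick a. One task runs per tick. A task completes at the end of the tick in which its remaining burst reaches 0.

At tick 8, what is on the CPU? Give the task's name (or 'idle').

running at tick 8 = F

t=0: L0/L1/L2 = F/-/- → run F
t=1: L0/L1/L2 = F/-/- → run F
t=2: L0/L1/L2 = F/-/- → run F
t=3: L0/L1/L2 = G/F/- → run G
t=4: L0/L1/L2 = G/F/- → run G
t=5: L0/L1/L2 = G/F/- → run G
t=6: L0/L1/L2 = -/FG/- → run F
t=7: L0/L1/L2 = -/FG/- → run F
t=8: L0/L1/L2 = -/FG/- → run F
t=9: L0/L1/L2 = -/G/- → run G
t=10: L0/L1/L2 = -/G/- → run G
t=11: (idle)
t=12: (idle)
t=13: (idle)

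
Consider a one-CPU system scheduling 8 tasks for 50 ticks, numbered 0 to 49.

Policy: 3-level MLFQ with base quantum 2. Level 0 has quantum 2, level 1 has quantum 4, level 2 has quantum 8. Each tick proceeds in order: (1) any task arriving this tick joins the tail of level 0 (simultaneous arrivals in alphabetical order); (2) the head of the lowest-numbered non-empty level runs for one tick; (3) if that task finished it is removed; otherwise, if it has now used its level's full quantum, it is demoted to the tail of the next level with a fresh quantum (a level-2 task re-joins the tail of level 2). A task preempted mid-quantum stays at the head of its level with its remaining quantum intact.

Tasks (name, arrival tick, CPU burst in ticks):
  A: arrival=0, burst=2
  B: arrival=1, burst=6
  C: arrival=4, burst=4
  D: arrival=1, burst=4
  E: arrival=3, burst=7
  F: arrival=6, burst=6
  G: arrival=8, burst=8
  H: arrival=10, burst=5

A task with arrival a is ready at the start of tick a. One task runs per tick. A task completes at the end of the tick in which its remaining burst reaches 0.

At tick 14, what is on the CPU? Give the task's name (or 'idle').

running at tick 14 = H

t=0: L0/L1/L2 = A/-/- → run A
t=1: L0/L1/L2 = ABD/-/- → run A
t=2: L0/L1/L2 = BD/-/- → run B
t=3: L0/L1/L2 = BDE/-/- → run B
t=4: L0/L1/L2 = DEC/B/- → run D
t=5: L0/L1/L2 = DEC/B/- → run D
t=6: L0/L1/L2 = ECF/BD/- → run E
t=7: L0/L1/L2 = ECF/BD/- → run E
t=8: L0/L1/L2 = CFG/BDE/- → run C
t=9: L0/L1/L2 = CFG/BDE/- → run C
t=10: L0/L1/L2 = FGH/BDEC/- → run F
t=11: L0/L1/L2 = FGH/BDEC/- → run F
t=12: L0/L1/L2 = GH/BDECF/- → run G
t=13: L0/L1/L2 = GH/BDECF/- → run G
t=14: L0/L1/L2 = H/BDECFG/- → run H
t=15: L0/L1/L2 = H/BDECFG/- → run H
t=16: L0/L1/L2 = -/BDECFGH/- → run B
t=17: L0/L1/L2 = -/BDECFGH/- → run B
t=18: L0/L1/L2 = -/BDECFGH/- → run B
t=19: L0/L1/L2 = -/BDECFGH/- → run B
t=20: L0/L1/L2 = -/DECFGH/- → run D
t=21: L0/L1/L2 = -/DECFGH/- → run D
t=22: L0/L1/L2 = -/ECFGH/- → run E
t=23: L0/L1/L2 = -/ECFGH/- → run E
t=24: L0/L1/L2 = -/ECFGH/- → run E
t=25: L0/L1/L2 = -/ECFGH/- → run E
t=26: L0/L1/L2 = -/CFGH/E → run C
t=27: L0/L1/L2 = -/CFGH/E → run C
t=28: L0/L1/L2 = -/FGH/E → run F
t=29: L0/L1/L2 = -/FGH/E → run F
t=30: L0/L1/L2 = -/FGH/E → run F
t=31: L0/L1/L2 = -/FGH/E → run F
t=32: L0/L1/L2 = -/GH/E → run G
t=33: L0/L1/L2 = -/GH/E → run G
t=34: L0/L1/L2 = -/GH/E → run G
t=35: L0/L1/L2 = -/GH/E → run G
t=36: L0/L1/L2 = -/H/EG → run H
t=37: L0/L1/L2 = -/H/EG → run H
t=38: L0/L1/L2 = -/H/EG → run H
t=39: L0/L1/L2 = -/-/EG → run E
t=40: L0/L1/L2 = -/-/G → run G
t=41: L0/L1/L2 = -/-/G → run G
t=42: (idle)
t=43: (idle)
t=44: (idle)
t=45: (idle)
t=46: (idle)
t=47: (idle)
t=48: (idle)
t=49: (idle)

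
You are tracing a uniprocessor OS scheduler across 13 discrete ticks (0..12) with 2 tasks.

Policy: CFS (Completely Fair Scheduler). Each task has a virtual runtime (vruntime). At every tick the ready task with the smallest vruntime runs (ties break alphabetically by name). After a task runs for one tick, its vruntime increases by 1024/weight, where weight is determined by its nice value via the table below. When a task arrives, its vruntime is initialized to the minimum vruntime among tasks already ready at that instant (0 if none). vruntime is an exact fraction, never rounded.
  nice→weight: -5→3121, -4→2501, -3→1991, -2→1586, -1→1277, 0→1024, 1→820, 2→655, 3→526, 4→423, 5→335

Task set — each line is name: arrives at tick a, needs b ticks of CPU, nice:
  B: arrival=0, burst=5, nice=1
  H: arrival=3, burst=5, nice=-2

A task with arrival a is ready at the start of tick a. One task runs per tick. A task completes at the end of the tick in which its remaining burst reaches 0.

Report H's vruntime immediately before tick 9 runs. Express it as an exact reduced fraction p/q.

t=0: vr[B=0] → run B
t=1: vr[B=256/205] → run B
t=2: vr[B=512/205] → run B
t=3: vr[B=768/205 H=768/205] → run B
t=4: vr[B=1024/205 H=768/205] → run H
t=5: vr[B=1024/205 H=713984/162565] → run H
t=6: vr[B=1024/205 H=818944/162565] → run B
t=7: vr[H=818944/162565] → run H
t=8: vr[H=923904/162565] → run H
t=9: vr[H=1028864/162565] → run H
t=10: (idle)
t=11: (idle)
t=12: (idle)

vruntime(H, start of tick 9) = 1028864/162565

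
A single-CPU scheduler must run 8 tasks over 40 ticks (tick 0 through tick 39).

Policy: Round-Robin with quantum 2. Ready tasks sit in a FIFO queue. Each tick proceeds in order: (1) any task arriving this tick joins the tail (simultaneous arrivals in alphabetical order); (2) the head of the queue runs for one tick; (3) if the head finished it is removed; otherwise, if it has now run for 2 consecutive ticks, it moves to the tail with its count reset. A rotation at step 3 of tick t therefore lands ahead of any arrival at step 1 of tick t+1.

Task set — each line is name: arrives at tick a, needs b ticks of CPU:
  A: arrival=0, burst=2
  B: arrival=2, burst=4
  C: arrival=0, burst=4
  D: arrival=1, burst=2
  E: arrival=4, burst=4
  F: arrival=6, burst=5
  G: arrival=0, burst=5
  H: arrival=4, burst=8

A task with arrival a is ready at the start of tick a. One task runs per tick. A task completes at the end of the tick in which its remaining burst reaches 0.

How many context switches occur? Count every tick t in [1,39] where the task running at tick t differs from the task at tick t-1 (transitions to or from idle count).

t=0: queue=[A,C,G] q_used=0 → run A
t=1: queue=[A,C,G,D] q_used=1 → run A
t=2: queue=[C,G,D,B] q_used=0 → run C
t=3: queue=[C,G,D,B] q_used=1 → run C
t=4: queue=[G,D,B,C,E,H] q_used=0 → run G
t=5: queue=[G,D,B,C,E,H] q_used=1 → run G
t=6: queue=[D,B,C,E,H,G,F] q_used=0 → run D
t=7: queue=[D,B,C,E,H,G,F] q_used=1 → run D
t=8: queue=[B,C,E,H,G,F] q_used=0 → run B
t=9: queue=[B,C,E,H,G,F] q_used=1 → run B
t=10: queue=[C,E,H,G,F,B] q_used=0 → run C
t=11: queue=[C,E,H,G,F,B] q_used=1 → run C
t=12: queue=[E,H,G,F,B] q_used=0 → run E
t=13: queue=[E,H,G,F,B] q_used=1 → run E
t=14: queue=[H,G,F,B,E] q_used=0 → run H
t=15: queue=[H,G,F,B,E] q_used=1 → run H
t=16: queue=[G,F,B,E,H] q_used=0 → run G
t=17: queue=[G,F,B,E,H] q_used=1 → run G
t=18: queue=[F,B,E,H,G] q_used=0 → run F
t=19: queue=[F,B,E,H,G] q_used=1 → run F
t=20: queue=[B,E,H,G,F] q_used=0 → run B
t=21: queue=[B,E,H,G,F] q_used=1 → run B
t=22: queue=[E,H,G,F] q_used=0 → run E
t=23: queue=[E,H,G,F] q_used=1 → run E
t=24: queue=[H,G,F] q_used=0 → run H
t=25: queue=[H,G,F] q_used=1 → run H
t=26: queue=[G,F,H] q_used=0 → run G
t=27: queue=[F,H] q_used=0 → run F
t=28: queue=[F,H] q_used=1 → run F
t=29: queue=[H,F] q_used=0 → run H
t=30: queue=[H,F] q_used=1 → run H
t=31: queue=[F,H] q_used=0 → run F
t=32: queue=[H] q_used=0 → run H
t=33: queue=[H] q_used=1 → run H
t=34: (idle)
t=35: (idle)
t=36: (idle)
t=37: (idle)
t=38: (idle)
t=39: (idle)

context switches = 18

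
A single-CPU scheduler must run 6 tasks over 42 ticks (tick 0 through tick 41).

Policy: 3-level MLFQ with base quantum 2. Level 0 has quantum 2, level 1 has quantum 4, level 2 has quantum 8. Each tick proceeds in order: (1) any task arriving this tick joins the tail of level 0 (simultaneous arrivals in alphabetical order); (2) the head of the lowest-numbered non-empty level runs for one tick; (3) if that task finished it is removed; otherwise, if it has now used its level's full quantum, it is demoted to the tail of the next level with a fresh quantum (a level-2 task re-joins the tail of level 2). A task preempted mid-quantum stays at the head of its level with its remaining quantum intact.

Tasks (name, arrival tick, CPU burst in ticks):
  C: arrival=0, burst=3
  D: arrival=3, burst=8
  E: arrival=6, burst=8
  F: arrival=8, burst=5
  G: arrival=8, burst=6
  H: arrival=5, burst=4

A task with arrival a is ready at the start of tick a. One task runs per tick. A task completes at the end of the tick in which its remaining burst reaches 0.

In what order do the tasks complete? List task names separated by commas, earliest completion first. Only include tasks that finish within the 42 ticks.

t=0: L0/L1/L2 = C/-/- → run C
t=1: L0/L1/L2 = C/-/- → run C
t=2: L0/L1/L2 = -/C/- → run C
t=3: L0/L1/L2 = D/-/- → run D
t=4: L0/L1/L2 = D/-/- → run D
t=5: L0/L1/L2 = H/D/- → run H
t=6: L0/L1/L2 = HE/D/- → run H
t=7: L0/L1/L2 = E/DH/- → run E
t=8: L0/L1/L2 = EFG/DH/- → run E
t=9: L0/L1/L2 = FG/DHE/- → run F
t=10: L0/L1/L2 = FG/DHE/- → run F
t=11: L0/L1/L2 = G/DHEF/- → run G
t=12: L0/L1/L2 = G/DHEF/- → run G
t=13: L0/L1/L2 = -/DHEFG/- → run D
t=14: L0/L1/L2 = -/DHEFG/- → run D
t=15: L0/L1/L2 = -/DHEFG/- → run D
t=16: L0/L1/L2 = -/DHEFG/- → run D
t=17: L0/L1/L2 = -/HEFG/D → run H
t=18: L0/L1/L2 = -/HEFG/D → run H
t=19: L0/L1/L2 = -/EFG/D → run E
t=20: L0/L1/L2 = -/EFG/D → run E
t=21: L0/L1/L2 = -/EFG/D → run E
t=22: L0/L1/L2 = -/EFG/D → run E
t=23: L0/L1/L2 = -/FG/DE → run F
t=24: L0/L1/L2 = -/FG/DE → run F
t=25: L0/L1/L2 = -/FG/DE → run F
t=26: L0/L1/L2 = -/G/DE → run G
t=27: L0/L1/L2 = -/G/DE → run G
t=28: L0/L1/L2 = -/G/DE → run G
t=29: L0/L1/L2 = -/G/DE → run G
t=30: L0/L1/L2 = -/-/DE → run D
t=31: L0/L1/L2 = -/-/DE → run D
t=32: L0/L1/L2 = -/-/E → run E
t=33: L0/L1/L2 = -/-/E → run E
t=34: (idle)
t=35: (idle)
t=36: (idle)
t=37: (idle)
t=38: (idle)
t=39: (idle)
t=40: (idle)
t=41: (idle)

completion order = C, H, F, G, D, E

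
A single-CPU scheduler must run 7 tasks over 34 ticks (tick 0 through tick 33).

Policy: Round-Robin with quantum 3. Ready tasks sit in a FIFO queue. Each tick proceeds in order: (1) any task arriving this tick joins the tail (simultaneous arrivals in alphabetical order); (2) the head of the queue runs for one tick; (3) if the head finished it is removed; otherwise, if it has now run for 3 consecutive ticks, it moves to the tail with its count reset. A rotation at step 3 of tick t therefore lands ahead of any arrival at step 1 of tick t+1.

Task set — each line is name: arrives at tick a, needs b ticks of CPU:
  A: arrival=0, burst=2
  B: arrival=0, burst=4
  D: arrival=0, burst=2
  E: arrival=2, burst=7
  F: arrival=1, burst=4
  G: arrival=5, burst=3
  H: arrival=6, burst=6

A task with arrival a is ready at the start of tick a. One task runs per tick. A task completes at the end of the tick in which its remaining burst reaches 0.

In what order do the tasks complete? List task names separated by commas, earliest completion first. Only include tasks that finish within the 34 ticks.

t=0: queue=[A,B,D] q_used=0 → run A
t=1: queue=[A,B,D,F] q_used=1 → run A
t=2: queue=[B,D,F,E] q_used=0 → run B
t=3: queue=[B,D,F,E] q_used=1 → run B
t=4: queue=[B,D,F,E] q_used=2 → run B
t=5: queue=[D,F,E,B,G] q_used=0 → run D
t=6: queue=[D,F,E,B,G,H] q_used=1 → run D
t=7: queue=[F,E,B,G,H] q_used=0 → run F
t=8: queue=[F,E,B,G,H] q_used=1 → run F
t=9: queue=[F,E,B,G,H] q_used=2 → run F
t=10: queue=[E,B,G,H,F] q_used=0 → run E
t=11: queue=[E,B,G,H,F] q_used=1 → run E
t=12: queue=[E,B,G,H,F] q_used=2 → run E
t=13: queue=[B,G,H,F,E] q_used=0 → run B
t=14: queue=[G,H,F,E] q_used=0 → run G
t=15: queue=[G,H,F,E] q_used=1 → run G
t=16: queue=[G,H,F,E] q_used=2 → run G
t=17: queue=[H,F,E] q_used=0 → run H
t=18: queue=[H,F,E] q_used=1 → run H
t=19: queue=[H,F,E] q_used=2 → run H
t=20: queue=[F,E,H] q_used=0 → run F
t=21: queue=[E,H] q_used=0 → run E
t=22: queue=[E,H] q_used=1 → run E
t=23: queue=[E,H] q_used=2 → run E
t=24: queue=[H,E] q_used=0 → run H
t=25: queue=[H,E] q_used=1 → run H
t=26: queue=[H,E] q_used=2 → run H
t=27: queue=[E] q_used=0 → run E
t=28: (idle)
t=29: (idle)
t=30: (idle)
t=31: (idle)
t=32: (idle)
t=33: (idle)

completion order = A, D, B, G, F, H, E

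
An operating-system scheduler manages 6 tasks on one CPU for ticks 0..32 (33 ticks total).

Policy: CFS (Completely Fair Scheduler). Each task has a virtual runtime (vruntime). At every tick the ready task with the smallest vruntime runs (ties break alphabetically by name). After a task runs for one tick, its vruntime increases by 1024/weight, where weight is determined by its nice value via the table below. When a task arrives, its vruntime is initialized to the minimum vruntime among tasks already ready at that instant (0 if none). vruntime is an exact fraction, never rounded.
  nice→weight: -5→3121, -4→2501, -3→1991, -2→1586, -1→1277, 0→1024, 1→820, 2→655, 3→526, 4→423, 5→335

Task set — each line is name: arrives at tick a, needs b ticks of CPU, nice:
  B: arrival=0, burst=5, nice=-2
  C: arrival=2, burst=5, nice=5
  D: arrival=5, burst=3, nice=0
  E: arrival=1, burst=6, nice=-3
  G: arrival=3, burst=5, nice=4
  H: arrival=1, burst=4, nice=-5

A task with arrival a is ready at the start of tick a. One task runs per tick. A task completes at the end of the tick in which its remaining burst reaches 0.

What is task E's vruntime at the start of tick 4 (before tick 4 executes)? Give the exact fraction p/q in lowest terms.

t=0: vr[B=0] → run B
t=1: vr[B=512/793 E=512/793 H=512/793] → run B
t=2: vr[B=1024/793 C=512/793 E=512/793 H=512/793] → run C
t=3: vr[B=1024/793 C=983552/265655 E=512/793 G=512/793 H=512/793] → run E
t=4: vr[B=1024/793 C=983552/265655 E=1831424/1578863 G=512/793 H=512/793] → run G
t=5: vr[B=1024/793 C=983552/265655 D=512/793 E=1831424/1578863 G=1028608/335439 H=512/793] → run D
t=6: vr[B=1024/793 C=983552/265655 D=1305/793 E=1831424/1578863 G=1028608/335439 H=512/793] → run H
t=7: vr[B=1024/793 C=983552/265655 D=1305/793 E=1831424/1578863 G=1028608/335439 H=2409984/2474953] → run H
t=8: vr[B=1024/793 C=983552/265655 D=1305/793 E=1831424/1578863 G=1028608/335439 H=3222016/2474953] → run E
t=9: vr[B=1024/793 C=983552/265655 D=1305/793 E=2643456/1578863 G=1028608/335439 H=3222016/2474953] → run B
t=10: vr[B=1536/793 C=983552/265655 D=1305/793 E=2643456/1578863 G=1028608/335439 H=3222016/2474953] → run H
t=11: vr[B=1536/793 C=983552/265655 D=1305/793 E=2643456/1578863 G=1028608/335439 H=4034048/2474953] → run H
t=12: vr[B=1536/793 C=983552/265655 D=1305/793 E=2643456/1578863 G=1028608/335439] → run D
t=13: vr[B=1536/793 C=983552/265655 D=2098/793 E=2643456/1578863 G=1028608/335439] → run E
t=14: vr[B=1536/793 C=983552/265655 D=2098/793 E=3455488/1578863 G=1028608/335439] → run B
t=15: vr[B=2048/793 C=983552/265655 D=2098/793 E=3455488/1578863 G=1028608/335439] → run E
t=16: vr[B=2048/793 C=983552/265655 D=2098/793 E=4267520/1578863 G=1028608/335439] → run B
t=17: vr[C=983552/265655 D=2098/793 E=4267520/1578863 G=1028608/335439] → run D
t=18: vr[C=983552/265655 E=4267520/1578863 G=1028608/335439] → run E
t=19: vr[C=983552/265655 E=5079552/1578863 G=1028608/335439] → run G
t=20: vr[C=983552/265655 E=5079552/1578863 G=1840640/335439] → run E
t=21: vr[C=983552/265655 G=1840640/335439] → run C
t=22: vr[C=1795584/265655 G=1840640/335439] → run G
t=23: vr[C=1795584/265655 G=884224/111813] → run C
t=24: vr[C=2607616/265655 G=884224/111813] → run G
t=25: vr[C=2607616/265655 G=3464704/335439] → run C
t=26: vr[C=3419648/265655 G=3464704/335439] → run G
t=27: vr[C=3419648/265655] → run C
t=28: (idle)
t=29: (idle)
t=30: (idle)
t=31: (idle)
t=32: (idle)

vruntime(E, start of tick 4) = 1831424/1578863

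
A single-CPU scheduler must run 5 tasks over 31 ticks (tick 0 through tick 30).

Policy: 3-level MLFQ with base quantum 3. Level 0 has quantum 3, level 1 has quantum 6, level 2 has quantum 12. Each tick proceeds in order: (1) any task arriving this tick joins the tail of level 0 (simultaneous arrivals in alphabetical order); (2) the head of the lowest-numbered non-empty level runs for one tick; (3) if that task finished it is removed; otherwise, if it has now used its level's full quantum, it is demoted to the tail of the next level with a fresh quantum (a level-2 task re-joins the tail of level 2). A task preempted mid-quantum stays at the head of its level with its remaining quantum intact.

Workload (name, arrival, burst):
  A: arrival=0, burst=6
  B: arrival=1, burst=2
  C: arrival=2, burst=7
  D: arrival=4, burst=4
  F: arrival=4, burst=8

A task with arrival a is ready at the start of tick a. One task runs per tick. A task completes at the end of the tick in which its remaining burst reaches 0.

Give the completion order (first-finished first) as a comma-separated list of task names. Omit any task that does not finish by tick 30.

t=0: L0/L1/L2 = A/-/- → run A
t=1: L0/L1/L2 = AB/-/- → run A
t=2: L0/L1/L2 = ABC/-/- → run A
t=3: L0/L1/L2 = BC/A/- → run B
t=4: L0/L1/L2 = BCDF/A/- → run B
t=5: L0/L1/L2 = CDF/A/- → run C
t=6: L0/L1/L2 = CDF/A/- → run C
t=7: L0/L1/L2 = CDF/A/- → run C
t=8: L0/L1/L2 = DF/AC/- → run D
t=9: L0/L1/L2 = DF/AC/- → run D
t=10: L0/L1/L2 = DF/AC/- → run D
t=11: L0/L1/L2 = F/ACD/- → run F
t=12: L0/L1/L2 = F/ACD/- → run F
t=13: L0/L1/L2 = F/ACD/- → run F
t=14: L0/L1/L2 = -/ACDF/- → run A
t=15: L0/L1/L2 = -/ACDF/- → run A
t=16: L0/L1/L2 = -/ACDF/- → run A
t=17: L0/L1/L2 = -/CDF/- → run C
t=18: L0/L1/L2 = -/CDF/- → run C
t=19: L0/L1/L2 = -/CDF/- → run C
t=20: L0/L1/L2 = -/CDF/- → run C
t=21: L0/L1/L2 = -/DF/- → run D
t=22: L0/L1/L2 = -/F/- → run F
t=23: L0/L1/L2 = -/F/- → run F
t=24: L0/L1/L2 = -/F/- → run F
t=25: L0/L1/L2 = -/F/- → run F
t=26: L0/L1/L2 = -/F/- → run F
t=27: (idle)
t=28: (idle)
t=29: (idle)
t=30: (idle)

completion order = B, A, C, D, F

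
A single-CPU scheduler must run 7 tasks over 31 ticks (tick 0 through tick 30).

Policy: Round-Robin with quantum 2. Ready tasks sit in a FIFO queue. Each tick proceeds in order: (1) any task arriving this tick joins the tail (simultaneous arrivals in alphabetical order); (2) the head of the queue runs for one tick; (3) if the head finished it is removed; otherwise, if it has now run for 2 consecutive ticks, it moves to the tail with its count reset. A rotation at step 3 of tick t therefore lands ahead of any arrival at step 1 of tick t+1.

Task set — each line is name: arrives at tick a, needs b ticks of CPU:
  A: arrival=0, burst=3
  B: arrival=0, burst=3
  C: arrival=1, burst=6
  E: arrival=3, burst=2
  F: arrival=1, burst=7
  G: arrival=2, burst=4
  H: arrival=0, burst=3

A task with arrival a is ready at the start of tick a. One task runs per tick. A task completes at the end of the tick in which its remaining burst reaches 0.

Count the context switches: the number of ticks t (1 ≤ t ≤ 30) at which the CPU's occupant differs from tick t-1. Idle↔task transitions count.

t=0: queue=[A,B,H] q_used=0 → run A
t=1: queue=[A,B,H,C,F] q_used=1 → run A
t=2: queue=[B,H,C,F,A,G] q_used=0 → run B
t=3: queue=[B,H,C,F,A,G,E] q_used=1 → run B
t=4: queue=[H,C,F,A,G,E,B] q_used=0 → run H
t=5: queue=[H,C,F,A,G,E,B] q_used=1 → run H
t=6: queue=[C,F,A,G,E,B,H] q_used=0 → run C
t=7: queue=[C,F,A,G,E,B,H] q_used=1 → run C
t=8: queue=[F,A,G,E,B,H,C] q_used=0 → run F
t=9: queue=[F,A,G,E,B,H,C] q_used=1 → run F
t=10: queue=[A,G,E,B,H,C,F] q_used=0 → run A
t=11: queue=[G,E,B,H,C,F] q_used=0 → run G
t=12: queue=[G,E,B,H,C,F] q_used=1 → run G
t=13: queue=[E,B,H,C,F,G] q_used=0 → run E
t=14: queue=[E,B,H,C,F,G] q_used=1 → run E
t=15: queue=[B,H,C,F,G] q_used=0 → run B
t=16: queue=[H,C,F,G] q_used=0 → run H
t=17: queue=[C,F,G] q_used=0 → run C
t=18: queue=[C,F,G] q_used=1 → run C
t=19: queue=[F,G,C] q_used=0 → run F
t=20: queue=[F,G,C] q_used=1 → run F
t=21: queue=[G,C,F] q_used=0 → run G
t=22: queue=[G,C,F] q_used=1 → run G
t=23: queue=[C,F] q_used=0 → run C
t=24: queue=[C,F] q_used=1 → run C
t=25: queue=[F] q_used=0 → run F
t=26: queue=[F] q_used=1 → run F
t=27: queue=[F] q_used=0 → run F
t=28: (idle)
t=29: (idle)
t=30: (idle)

context switches = 15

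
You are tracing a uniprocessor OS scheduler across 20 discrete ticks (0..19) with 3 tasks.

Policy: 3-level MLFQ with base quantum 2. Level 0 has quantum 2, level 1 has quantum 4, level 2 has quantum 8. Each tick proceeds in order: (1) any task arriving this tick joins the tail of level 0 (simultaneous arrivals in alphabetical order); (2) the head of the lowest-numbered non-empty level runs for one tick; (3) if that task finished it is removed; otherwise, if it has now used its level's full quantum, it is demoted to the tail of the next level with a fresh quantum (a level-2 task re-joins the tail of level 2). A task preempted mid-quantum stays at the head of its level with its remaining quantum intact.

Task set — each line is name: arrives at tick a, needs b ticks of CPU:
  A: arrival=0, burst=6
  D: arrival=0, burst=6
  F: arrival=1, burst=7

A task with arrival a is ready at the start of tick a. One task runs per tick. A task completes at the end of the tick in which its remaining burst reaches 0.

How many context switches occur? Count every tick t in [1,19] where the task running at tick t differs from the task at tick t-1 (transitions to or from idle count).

context switches = 6

t=0: L0/L1/L2 = AD/-/- → run A
t=1: L0/L1/L2 = ADF/-/- → run A
t=2: L0/L1/L2 = DF/A/- → run D
t=3: L0/L1/L2 = DF/A/- → run D
t=4: L0/L1/L2 = F/AD/- → run F
t=5: L0/L1/L2 = F/AD/- → run F
t=6: L0/L1/L2 = -/ADF/- → run A
t=7: L0/L1/L2 = -/ADF/- → run A
t=8: L0/L1/L2 = -/ADF/- → run A
t=9: L0/L1/L2 = -/ADF/- → run A
t=10: L0/L1/L2 = -/DF/- → run D
t=11: L0/L1/L2 = -/DF/- → run D
t=12: L0/L1/L2 = -/DF/- → run D
t=13: L0/L1/L2 = -/DF/- → run D
t=14: L0/L1/L2 = -/F/- → run F
t=15: L0/L1/L2 = -/F/- → run F
t=16: L0/L1/L2 = -/F/- → run F
t=17: L0/L1/L2 = -/F/- → run F
t=18: L0/L1/L2 = -/-/F → run F
t=19: (idle)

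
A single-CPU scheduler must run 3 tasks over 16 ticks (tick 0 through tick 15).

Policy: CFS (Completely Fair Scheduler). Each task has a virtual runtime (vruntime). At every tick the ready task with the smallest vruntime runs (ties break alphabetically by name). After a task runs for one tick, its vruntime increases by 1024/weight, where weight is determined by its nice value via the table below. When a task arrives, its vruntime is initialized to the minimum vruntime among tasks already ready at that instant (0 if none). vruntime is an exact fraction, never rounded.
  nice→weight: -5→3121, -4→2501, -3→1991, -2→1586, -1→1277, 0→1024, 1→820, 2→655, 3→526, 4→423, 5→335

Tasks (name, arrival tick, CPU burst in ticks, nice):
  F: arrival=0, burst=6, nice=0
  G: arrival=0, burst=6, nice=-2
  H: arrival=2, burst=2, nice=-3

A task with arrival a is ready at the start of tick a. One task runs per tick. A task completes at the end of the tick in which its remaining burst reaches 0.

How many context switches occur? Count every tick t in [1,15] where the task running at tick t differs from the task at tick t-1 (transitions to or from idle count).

t=0: vr[F=0 G=0] → run F
t=1: vr[F=1 G=0] → run G
t=2: vr[F=1 G=512/793 H=512/793] → run G
t=3: vr[F=1 G=1024/793 H=512/793] → run H
t=4: vr[F=1 G=1024/793 H=1831424/1578863] → run F
t=5: vr[F=2 G=1024/793 H=1831424/1578863] → run H
t=6: vr[F=2 G=1024/793] → run G
t=7: vr[F=2 G=1536/793] → run G
t=8: vr[F=2 G=2048/793] → run F
t=9: vr[F=3 G=2048/793] → run G
t=10: vr[F=3 G=2560/793] → run F
t=11: vr[F=4 G=2560/793] → run G
t=12: vr[F=4] → run F
t=13: vr[F=5] → run F
t=14: (idle)
t=15: (idle)

context switches = 11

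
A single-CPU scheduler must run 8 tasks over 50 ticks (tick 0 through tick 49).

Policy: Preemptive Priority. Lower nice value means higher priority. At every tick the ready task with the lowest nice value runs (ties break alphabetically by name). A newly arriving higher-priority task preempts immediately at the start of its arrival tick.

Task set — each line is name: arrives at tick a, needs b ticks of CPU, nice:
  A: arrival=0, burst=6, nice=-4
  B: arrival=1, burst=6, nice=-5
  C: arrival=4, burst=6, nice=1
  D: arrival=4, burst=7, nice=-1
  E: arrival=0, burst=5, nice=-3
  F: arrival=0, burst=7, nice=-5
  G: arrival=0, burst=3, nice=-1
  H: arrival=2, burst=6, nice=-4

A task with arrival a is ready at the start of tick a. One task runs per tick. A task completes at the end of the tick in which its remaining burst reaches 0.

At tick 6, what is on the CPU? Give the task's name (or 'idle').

t=0: ready={A,E,F,G} → run F
t=1: ready={A,B,E,F,G} → run B
t=2: ready={A,B,E,F,G,H} → run B
t=3: ready={A,B,E,F,G,H} → run B
t=4: ready={A,B,C,D,E,F,G,H} → run B
t=5: ready={A,B,C,D,E,F,G,H} → run B
t=6: ready={A,B,C,D,E,F,G,H} → run B
t=7: ready={A,C,D,E,F,G,H} → run F
t=8: ready={A,C,D,E,F,G,H} → run F
t=9: ready={A,C,D,E,F,G,H} → run F
t=10: ready={A,C,D,E,F,G,H} → run F
t=11: ready={A,C,D,E,F,G,H} → run F
t=12: ready={A,C,D,E,F,G,H} → run F
t=13: ready={A,C,D,E,G,H} → run A
t=14: ready={A,C,D,E,G,H} → run A
t=15: ready={A,C,D,E,G,H} → run A
t=16: ready={A,C,D,E,G,H} → run A
t=17: ready={A,C,D,E,G,H} → run A
t=18: ready={A,C,D,E,G,H} → run A
t=19: ready={C,D,E,G,H} → run H
t=20: ready={C,D,E,G,H} → run H
t=21: ready={C,D,E,G,H} → run H
t=22: ready={C,D,E,G,H} → run H
t=23: ready={C,D,E,G,H} → run H
t=24: ready={C,D,E,G,H} → run H
t=25: ready={C,D,E,G} → run E
t=26: ready={C,D,E,G} → run E
t=27: ready={C,D,E,G} → run E
t=28: ready={C,D,E,G} → run E
t=29: ready={C,D,E,G} → run E
t=30: ready={C,D,G} → run D
t=31: ready={C,D,G} → run D
t=32: ready={C,D,G} → run D
t=33: ready={C,D,G} → run D
t=34: ready={C,D,G} → run D
t=35: ready={C,D,G} → run D
t=36: ready={C,D,G} → run D
t=37: ready={C,G} → run G
t=38: ready={C,G} → run G
t=39: ready={C,G} → run G
t=40: ready={C} → run C
t=41: ready={C} → run C
t=42: ready={C} → run C
t=43: ready={C} → run C
t=44: ready={C} → run C
t=45: ready={C} → run C
t=46: (idle)
t=47: (idle)
t=48: (idle)
t=49: (idle)

running at tick 6 = B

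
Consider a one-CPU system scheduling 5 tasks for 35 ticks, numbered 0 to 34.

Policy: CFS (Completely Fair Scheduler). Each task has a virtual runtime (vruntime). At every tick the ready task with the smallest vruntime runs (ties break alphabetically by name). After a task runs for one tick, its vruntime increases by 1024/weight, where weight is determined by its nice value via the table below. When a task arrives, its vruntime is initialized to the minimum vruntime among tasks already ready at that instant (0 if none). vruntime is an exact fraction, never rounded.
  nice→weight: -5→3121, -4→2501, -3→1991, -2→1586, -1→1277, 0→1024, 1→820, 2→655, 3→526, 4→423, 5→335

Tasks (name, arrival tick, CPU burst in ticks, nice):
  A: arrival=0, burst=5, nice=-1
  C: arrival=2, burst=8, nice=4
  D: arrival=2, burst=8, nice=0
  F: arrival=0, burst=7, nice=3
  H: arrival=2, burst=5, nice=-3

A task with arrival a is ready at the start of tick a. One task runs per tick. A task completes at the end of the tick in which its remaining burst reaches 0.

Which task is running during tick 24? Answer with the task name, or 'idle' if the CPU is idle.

t=0: vr[A=0 F=0] → run A
t=1: vr[A=1024/1277 F=0] → run F
t=2: vr[A=1024/1277 C=1024/1277 D=1024/1277 F=512/263 H=1024/1277] → run A
t=3: vr[A=2048/1277 C=1024/1277 D=1024/1277 F=512/263 H=1024/1277] → run C
t=4: vr[A=2048/1277 C=1740800/540171 D=1024/1277 F=512/263 H=1024/1277] → run D
t=5: vr[A=2048/1277 C=1740800/540171 D=2301/1277 F=512/263 H=1024/1277] → run H
t=6: vr[A=2048/1277 C=1740800/540171 D=2301/1277 F=512/263 H=3346432/2542507] → run H
t=7: vr[A=2048/1277 C=1740800/540171 D=2301/1277 F=512/263 H=4654080/2542507] → run A
t=8: vr[A=3072/1277 C=1740800/540171 D=2301/1277 F=512/263 H=4654080/2542507] → run D
t=9: vr[A=3072/1277 C=1740800/540171 D=3578/1277 F=512/263 H=4654080/2542507] → run H
t=10: vr[A=3072/1277 C=1740800/540171 D=3578/1277 F=512/263 H=5961728/2542507] → run F
t=11: vr[A=3072/1277 C=1740800/540171 D=3578/1277 F=1024/263 H=5961728/2542507] → run H
t=12: vr[A=3072/1277 C=1740800/540171 D=3578/1277 F=1024/263 H=7269376/2542507] → run A
t=13: vr[A=4096/1277 C=1740800/540171 D=3578/1277 F=1024/263 H=7269376/2542507] → run D
t=14: vr[A=4096/1277 C=1740800/540171 D=4855/1277 F=1024/263 H=7269376/2542507] → run H
t=15: vr[A=4096/1277 C=1740800/540171 D=4855/1277 F=1024/263] → run A
t=16: vr[C=1740800/540171 D=4855/1277 F=1024/263] → run C
t=17: vr[C=3048448/540171 D=4855/1277 F=1024/263] → run D
t=18: vr[C=3048448/540171 D=6132/1277 F=1024/263] → run F
t=19: vr[C=3048448/540171 D=6132/1277 F=1536/263] → run D
t=20: vr[C=3048448/540171 D=7409/1277 F=1536/263] → run C
t=21: vr[C=1452032/180057 D=7409/1277 F=1536/263] → run D
t=22: vr[C=1452032/180057 D=8686/1277 F=1536/263] → run F
t=23: vr[C=1452032/180057 D=8686/1277 F=2048/263] → run D
t=24: vr[C=1452032/180057 D=9963/1277 F=2048/263] → run F
t=25: vr[C=1452032/180057 D=9963/1277 F=2560/263] → run D
t=26: vr[C=1452032/180057 F=2560/263] → run C
t=27: vr[C=5663744/540171 F=2560/263] → run F
t=28: vr[C=5663744/540171 F=3072/263] → run C
t=29: vr[C=6971392/540171 F=3072/263] → run F
t=30: vr[C=6971392/540171] → run C
t=31: vr[C=2759680/180057] → run C
t=32: vr[C=9586688/540171] → run C
t=33: (idle)
t=34: (idle)

running at tick 24 = F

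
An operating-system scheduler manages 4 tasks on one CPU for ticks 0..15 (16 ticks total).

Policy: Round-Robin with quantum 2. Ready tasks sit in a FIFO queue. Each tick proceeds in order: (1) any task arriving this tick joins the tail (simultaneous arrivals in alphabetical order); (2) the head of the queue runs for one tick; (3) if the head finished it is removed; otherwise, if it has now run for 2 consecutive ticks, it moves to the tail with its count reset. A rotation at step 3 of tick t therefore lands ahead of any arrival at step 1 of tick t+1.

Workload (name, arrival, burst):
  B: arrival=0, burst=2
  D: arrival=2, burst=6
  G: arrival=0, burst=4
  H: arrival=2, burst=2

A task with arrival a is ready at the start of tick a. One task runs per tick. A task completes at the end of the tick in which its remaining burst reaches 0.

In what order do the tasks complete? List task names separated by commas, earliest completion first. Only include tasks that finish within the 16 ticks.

t=0: queue=[B,G] q_used=0 → run B
t=1: queue=[B,G] q_used=1 → run B
t=2: queue=[G,D,H] q_used=0 → run G
t=3: queue=[G,D,H] q_used=1 → run G
t=4: queue=[D,H,G] q_used=0 → run D
t=5: queue=[D,H,G] q_used=1 → run D
t=6: queue=[H,G,D] q_used=0 → run H
t=7: queue=[H,G,D] q_used=1 → run H
t=8: queue=[G,D] q_used=0 → run G
t=9: queue=[G,D] q_used=1 → run G
t=10: queue=[D] q_used=0 → run D
t=11: queue=[D] q_used=1 → run D
t=12: queue=[D] q_used=0 → run D
t=13: queue=[D] q_used=1 → run D
t=14: (idle)
t=15: (idle)

completion order = B, H, G, D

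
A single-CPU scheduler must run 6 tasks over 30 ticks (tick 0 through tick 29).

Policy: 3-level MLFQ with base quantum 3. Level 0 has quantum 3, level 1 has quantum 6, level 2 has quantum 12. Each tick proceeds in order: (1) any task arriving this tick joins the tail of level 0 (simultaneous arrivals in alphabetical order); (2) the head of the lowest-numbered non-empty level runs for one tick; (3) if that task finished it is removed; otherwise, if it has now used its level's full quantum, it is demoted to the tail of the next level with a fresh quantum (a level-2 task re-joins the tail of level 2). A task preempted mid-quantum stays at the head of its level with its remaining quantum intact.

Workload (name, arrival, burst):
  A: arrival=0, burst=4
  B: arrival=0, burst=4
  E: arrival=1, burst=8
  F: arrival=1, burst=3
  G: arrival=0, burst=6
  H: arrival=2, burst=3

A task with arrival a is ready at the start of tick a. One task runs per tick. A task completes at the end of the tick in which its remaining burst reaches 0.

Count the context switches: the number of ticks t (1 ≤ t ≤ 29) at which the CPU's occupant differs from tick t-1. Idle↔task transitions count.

context switches = 10

t=0: L0/L1/L2 = ABG/-/- → run A
t=1: L0/L1/L2 = ABGEF/-/- → run A
t=2: L0/L1/L2 = ABGEFH/-/- → run A
t=3: L0/L1/L2 = BGEFH/A/- → run B
t=4: L0/L1/L2 = BGEFH/A/- → run B
t=5: L0/L1/L2 = BGEFH/A/- → run B
t=6: L0/L1/L2 = GEFH/AB/- → run G
t=7: L0/L1/L2 = GEFH/AB/- → run G
t=8: L0/L1/L2 = GEFH/AB/- → run G
t=9: L0/L1/L2 = EFH/ABG/- → run E
t=10: L0/L1/L2 = EFH/ABG/- → run E
t=11: L0/L1/L2 = EFH/ABG/- → run E
t=12: L0/L1/L2 = FH/ABGE/- → run F
t=13: L0/L1/L2 = FH/ABGE/- → run F
t=14: L0/L1/L2 = FH/ABGE/- → run F
t=15: L0/L1/L2 = H/ABGE/- → run H
t=16: L0/L1/L2 = H/ABGE/- → run H
t=17: L0/L1/L2 = H/ABGE/- → run H
t=18: L0/L1/L2 = -/ABGE/- → run A
t=19: L0/L1/L2 = -/BGE/- → run B
t=20: L0/L1/L2 = -/GE/- → run G
t=21: L0/L1/L2 = -/GE/- → run G
t=22: L0/L1/L2 = -/GE/- → run G
t=23: L0/L1/L2 = -/E/- → run E
t=24: L0/L1/L2 = -/E/- → run E
t=25: L0/L1/L2 = -/E/- → run E
t=26: L0/L1/L2 = -/E/- → run E
t=27: L0/L1/L2 = -/E/- → run E
t=28: (idle)
t=29: (idle)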